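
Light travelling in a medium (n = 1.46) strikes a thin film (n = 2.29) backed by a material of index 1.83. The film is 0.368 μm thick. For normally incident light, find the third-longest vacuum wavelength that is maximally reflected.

674 nm

Ray reflecting at the top interface goes from n = 1.46 toward n = 2.29: a half-wave phase shift.
At the lower boundary (n = 2.29 to n = 1.83) the reflected ray undergoes no phase shift.
Exactly one π shift → a net half-wave offset.
With one net inversion, constructive interference in reflection requires 2 n t = (m + ½) λ.
λ = 2 n t / (m + ½). The third-longest wavelength is m = 2: λ = 2 × 2.29 × 368 / 2.50 = 674 nm.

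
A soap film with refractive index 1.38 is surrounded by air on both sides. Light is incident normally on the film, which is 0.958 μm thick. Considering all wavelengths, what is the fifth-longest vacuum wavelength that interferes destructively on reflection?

529 nm

Top surface (1.0 → 1.38): reflection off a higher-index medium gives a half-wave phase shift.
At the lower boundary (n = 1.38 to n = 1.0) the reflected ray undergoes no phase shift.
The two reflections differ by half a wavelength.
With one net inversion, destructive interference in reflection requires 2 n t = m λ.
λ = 2 n t / m. The fifth-longest wavelength is m = 5: λ = 2 × 1.38 × 958 / 5.00 = 529 nm.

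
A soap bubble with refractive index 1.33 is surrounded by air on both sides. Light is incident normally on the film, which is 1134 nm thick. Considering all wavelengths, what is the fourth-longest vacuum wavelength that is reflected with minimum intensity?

Ray reflecting at the top interface goes from n = 1.0 toward n = 1.33: a half-wave phase shift.
Bottom surface (1.33 → 1.0): reflection off a lower-index medium gives no phase shift.
Net: one phase inversion between the two reflected rays.
For weak reflection here: 2 n t = m λ.
λ = 2 n t / m. The fourth-longest wavelength is m = 4: λ = 2 × 1.33 × 1134 / 4.00 = 754 nm.

754 nm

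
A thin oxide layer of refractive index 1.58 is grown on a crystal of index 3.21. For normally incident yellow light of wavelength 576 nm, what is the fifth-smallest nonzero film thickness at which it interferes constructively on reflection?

911 nm

Top surface (1.0 → 1.58): reflection off a higher-index medium gives a half-wave phase shift.
Ray reflecting at the bottom interface goes from n = 1.58 toward n = 3.21: a half-wave phase shift.
The two reflections carry the same phase change, so no net offset.
With no net inversion, constructive interference in reflection requires 2 n t = m λ.
The fifth-smallest nonzero thickness corresponds to m = 5: t = m λ / (2 n) = 5.00 × 576 / (2 × 1.58) = 911 nm.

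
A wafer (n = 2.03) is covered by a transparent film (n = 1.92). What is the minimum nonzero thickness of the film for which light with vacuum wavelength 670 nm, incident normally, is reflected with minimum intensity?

Ray reflecting at the top interface goes from n = 1.0 toward n = 1.92: a half-wave phase shift.
Ray reflecting at the bottom interface goes from n = 1.92 toward n = 2.03: a half-wave phase shift.
Net: no relative phase inversion (both shifts match).
With no net inversion, destructive interference in reflection requires 2 n t = (m + ½) λ.
Minimum at m = 0: t = λ / (4 n) = 670 / (4 × 1.92) = 87.2 nm.

87.2 nm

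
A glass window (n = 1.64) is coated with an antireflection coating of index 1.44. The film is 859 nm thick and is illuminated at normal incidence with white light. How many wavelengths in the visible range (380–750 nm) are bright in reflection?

3

Ray reflecting at the top interface goes from n = 1.0 toward n = 1.44: a half-wave phase shift.
Ray reflecting at the bottom interface goes from n = 1.44 toward n = 1.64: a half-wave phase shift.
Net: no relative phase inversion (both shifts match).
For bright reflection here: 2 n t = m λ.
λ = 2 n t / m = 2474 / m nm.
m=3: 825 nm (IR); m=4: 618 nm (visible); m=5: 495 nm (visible); m=6: 412 nm (visible); m=7: 353 nm (UV).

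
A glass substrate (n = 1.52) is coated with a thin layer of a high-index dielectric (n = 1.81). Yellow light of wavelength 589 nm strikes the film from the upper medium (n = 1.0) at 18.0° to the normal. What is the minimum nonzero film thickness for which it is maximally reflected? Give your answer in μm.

0.0826 μm

Top surface (1.0 → 1.81): reflection off a higher-index medium gives a half-wave phase shift.
Bottom surface (1.81 → 1.52): reflection off a lower-index medium gives no phase shift.
Exactly one π shift → a net half-wave offset.
For bright reflection here: 2 n t cos θ_r = (m + ½) λ.
Snell's law: 1.0 sin 18.0° = 1.81 sin θ_r → sin θ_r = 0.171, cos θ_r = 0.985.
Minimum at m = 0: t = λ / (4 n cos θ_r) = 589 / (4 × 1.81 × 0.985) = 82.6 nm.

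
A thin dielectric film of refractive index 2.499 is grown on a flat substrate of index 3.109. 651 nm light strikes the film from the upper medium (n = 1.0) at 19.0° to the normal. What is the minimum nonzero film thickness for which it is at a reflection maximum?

Top surface (1.0 → 2.499): reflection off a higher-index medium gives a half-wave phase shift.
Bottom surface (2.499 → 3.109): reflection off a higher-index medium gives a half-wave phase shift.
The two reflections carry the same phase change, so no net offset.
So the condition for constructive reflection is 2 n t cos θ_r = m λ.
Snell's law: 1.0 sin 19.0° = 2.499 sin θ_r → sin θ_r = 0.130, cos θ_r = 0.991.
Minimum nonzero at m = 1: t = λ / (2 n cos θ_r) = 651 / (2 × 2.499 × 0.991) = 131 nm.

131 nm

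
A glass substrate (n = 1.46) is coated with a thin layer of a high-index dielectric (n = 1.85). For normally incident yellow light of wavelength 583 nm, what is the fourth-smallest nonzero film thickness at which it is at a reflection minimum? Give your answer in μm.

0.630 μm

Top surface (1.0 → 1.85): reflection off a higher-index medium gives a half-wave phase shift.
At the lower boundary (n = 1.85 to n = 1.46) the reflected ray undergoes no phase shift.
The two reflections differ by half a wavelength.
For minimum reflection here: 2 n t = m λ.
The fourth-smallest nonzero thickness corresponds to m = 4: t = m λ / (2 n) = 4.00 × 583 / (2 × 1.85) = 630 nm.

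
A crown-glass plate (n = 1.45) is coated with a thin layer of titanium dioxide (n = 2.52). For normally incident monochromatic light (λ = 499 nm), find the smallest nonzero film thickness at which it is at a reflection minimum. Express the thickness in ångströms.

At the upper boundary (n = 1.0 to n = 2.52) the reflected ray undergoes a half-wave phase shift.
Bottom surface (2.52 → 1.45): reflection off a lower-index medium gives no phase shift.
Exactly one π shift → a net half-wave offset.
For minimum reflection here: 2 n t = m λ.
Minimum nonzero at m = 1: t = λ / (2 n) = 499 / (2 × 2.52) = 99.0 nm.

990 Å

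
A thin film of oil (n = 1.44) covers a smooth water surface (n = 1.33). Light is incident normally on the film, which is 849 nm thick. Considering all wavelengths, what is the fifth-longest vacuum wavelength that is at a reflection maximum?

543 nm

Top surface (1.0 → 1.44): reflection off a higher-index medium gives a half-wave phase shift.
At the lower boundary (n = 1.44 to n = 1.33) the reflected ray undergoes no phase shift.
Exactly one π shift → a net half-wave offset.
So the condition for constructive reflection is 2 n t = (m + ½) λ.
λ = 2 n t / (m + ½). The fifth-longest wavelength is m = 4: λ = 2 × 1.44 × 849 / 4.50 = 543 nm.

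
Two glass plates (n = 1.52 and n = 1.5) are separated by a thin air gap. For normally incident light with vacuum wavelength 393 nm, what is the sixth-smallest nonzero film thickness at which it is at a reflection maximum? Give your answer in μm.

1.08 μm

Ray reflecting at the top interface goes from n = 1.52 toward n = 1.0: no phase shift.
Bottom surface (1.0 → 1.5): reflection off a higher-index medium gives a half-wave phase shift.
Exactly one π shift → a net half-wave offset.
So the condition for constructive reflection is 2 n t = (m + ½) λ.
The sixth-smallest nonzero thickness corresponds to m = 5: t = (m + ½) λ / (2 n) = 5.50 × 393 / (2 × 1.0) = 1081 nm.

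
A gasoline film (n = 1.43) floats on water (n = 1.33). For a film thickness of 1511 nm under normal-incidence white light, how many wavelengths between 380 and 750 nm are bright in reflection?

At the upper boundary (n = 1.0 to n = 1.43) the reflected ray undergoes a half-wave phase shift.
At the lower boundary (n = 1.43 to n = 1.33) the reflected ray undergoes no phase shift.
The two reflections differ by half a wavelength.
With one net inversion, constructive interference in reflection requires 2 n t = (m + ½) λ.
λ = 2 n t / (m + ½) = 4321 / (m + ½) nm.
m=5: 786 nm (IR); m=6: 665 nm (visible); m=7: 576 nm (visible); m=8: 508 nm (visible); m=9: 455 nm (visible); m=10: 412 nm (visible); m=11: 376 nm (UV).

5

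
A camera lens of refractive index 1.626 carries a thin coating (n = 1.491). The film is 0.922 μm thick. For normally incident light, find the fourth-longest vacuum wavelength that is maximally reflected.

Ray reflecting at the top interface goes from n = 1.0 toward n = 1.491: a half-wave phase shift.
Bottom surface (1.491 → 1.626): reflection off a higher-index medium gives a half-wave phase shift.
The two reflections carry the same phase change, so no net offset.
So the condition for constructive reflection is 2 n t = m λ.
λ = 2 n t / m. The fourth-longest wavelength is m = 4: λ = 2 × 1.491 × 922 / 4.00 = 687 nm.

687 nm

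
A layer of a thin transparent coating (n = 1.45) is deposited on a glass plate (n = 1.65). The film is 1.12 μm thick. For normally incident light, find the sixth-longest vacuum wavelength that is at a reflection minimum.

591 nm

Ray reflecting at the top interface goes from n = 1.0 toward n = 1.45: a half-wave phase shift.
Ray reflecting at the bottom interface goes from n = 1.45 toward n = 1.65: a half-wave phase shift.
Net: no relative phase inversion (both shifts match).
So the condition for destructive reflection is 2 n t = (m + ½) λ.
λ = 2 n t / (m + ½). The sixth-longest wavelength is m = 5: λ = 2 × 1.45 × 1120 / 5.50 = 591 nm.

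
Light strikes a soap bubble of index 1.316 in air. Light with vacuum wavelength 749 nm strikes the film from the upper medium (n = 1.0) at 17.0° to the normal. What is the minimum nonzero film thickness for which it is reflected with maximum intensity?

Top surface (1.0 → 1.316): reflection off a higher-index medium gives a half-wave phase shift.
Bottom surface (1.316 → 1.0): reflection off a lower-index medium gives no phase shift.
Exactly one π shift → a net half-wave offset.
For strong reflection here: 2 n t cos θ_r = (m + ½) λ.
Snell's law: 1.0 sin 17.0° = 1.316 sin θ_r → sin θ_r = 0.222, cos θ_r = 0.975.
Minimum at m = 0: t = λ / (4 n cos θ_r) = 749 / (4 × 1.316 × 0.975) = 146 nm.

146 nm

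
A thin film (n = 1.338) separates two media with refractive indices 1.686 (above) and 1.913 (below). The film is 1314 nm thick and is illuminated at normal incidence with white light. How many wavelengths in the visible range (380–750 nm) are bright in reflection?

4

Top surface (1.686 → 1.338): reflection off a lower-index medium gives no phase shift.
Ray reflecting at the bottom interface goes from n = 1.338 toward n = 1.913: a half-wave phase shift.
Net: one phase inversion between the two reflected rays.
For bright reflection here: 2 n t = (m + ½) λ.
λ = 2 n t / (m + ½) = 3516 / (m + ½) nm.
m=4: 781 nm (IR); m=5: 639 nm (visible); m=6: 541 nm (visible); m=7: 469 nm (visible); m=8: 414 nm (visible); m=9: 370 nm (UV).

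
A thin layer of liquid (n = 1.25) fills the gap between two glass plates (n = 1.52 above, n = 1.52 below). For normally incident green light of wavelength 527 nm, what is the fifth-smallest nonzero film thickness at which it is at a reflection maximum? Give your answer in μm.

0.949 μm

Top surface (1.52 → 1.25): reflection off a lower-index medium gives no phase shift.
At the lower boundary (n = 1.25 to n = 1.52) the reflected ray undergoes a half-wave phase shift.
Exactly one π shift → a net half-wave offset.
With one net inversion, constructive interference in reflection requires 2 n t = (m + ½) λ.
The fifth-smallest nonzero thickness corresponds to m = 4: t = (m + ½) λ / (2 n) = 4.50 × 527 / (2 × 1.25) = 949 nm.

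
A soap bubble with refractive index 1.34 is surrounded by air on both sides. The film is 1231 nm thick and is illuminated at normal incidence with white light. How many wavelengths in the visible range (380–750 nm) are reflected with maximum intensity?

5

Ray reflecting at the top interface goes from n = 1.0 toward n = 1.34: a half-wave phase shift.
Ray reflecting at the bottom interface goes from n = 1.34 toward n = 1.0: no phase shift.
Net: one phase inversion between the two reflected rays.
With one net inversion, constructive interference in reflection requires 2 n t = (m + ½) λ.
λ = 2 n t / (m + ½) = 3299 / (m + ½) nm.
m=3: 943 nm (IR); m=4: 733 nm (visible); m=5: 600 nm (visible); m=6: 508 nm (visible); m=7: 440 nm (visible); m=8: 388 nm (visible); m=9: 347 nm (UV).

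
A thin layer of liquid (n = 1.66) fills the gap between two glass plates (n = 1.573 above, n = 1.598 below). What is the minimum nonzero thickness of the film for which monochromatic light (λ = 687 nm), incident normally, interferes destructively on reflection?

207 nm

At the upper boundary (n = 1.573 to n = 1.66) the reflected ray undergoes a half-wave phase shift.
Bottom surface (1.66 → 1.598): reflection off a lower-index medium gives no phase shift.
Exactly one π shift → a net half-wave offset.
For dark reflection here: 2 n t = m λ.
Minimum nonzero at m = 1: t = λ / (2 n) = 687 / (2 × 1.66) = 207 nm.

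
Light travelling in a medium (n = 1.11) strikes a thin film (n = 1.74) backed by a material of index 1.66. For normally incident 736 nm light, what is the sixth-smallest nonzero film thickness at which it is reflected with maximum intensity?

At the upper boundary (n = 1.11 to n = 1.74) the reflected ray undergoes a half-wave phase shift.
Bottom surface (1.74 → 1.66): reflection off a lower-index medium gives no phase shift.
Exactly one π shift → a net half-wave offset.
For strong reflection here: 2 n t = (m + ½) λ.
The sixth-smallest nonzero thickness corresponds to m = 5: t = (m + ½) λ / (2 n) = 5.50 × 736 / (2 × 1.74) = 1163 nm.

1163 nm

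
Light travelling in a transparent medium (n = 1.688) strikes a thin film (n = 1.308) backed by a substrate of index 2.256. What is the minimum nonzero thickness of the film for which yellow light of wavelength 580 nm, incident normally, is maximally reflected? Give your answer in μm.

Ray reflecting at the top interface goes from n = 1.688 toward n = 1.308: no phase shift.
At the lower boundary (n = 1.308 to n = 2.256) the reflected ray undergoes a half-wave phase shift.
Net: one phase inversion between the two reflected rays.
So the condition for constructive reflection is 2 n t = (m + ½) λ.
Minimum at m = 0: t = λ / (4 n) = 580 / (4 × 1.308) = 111 nm.

0.111 μm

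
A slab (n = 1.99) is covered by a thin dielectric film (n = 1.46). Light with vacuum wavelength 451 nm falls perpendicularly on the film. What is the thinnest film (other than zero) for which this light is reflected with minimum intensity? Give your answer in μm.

0.0772 μm

At the upper boundary (n = 1.0 to n = 1.46) the reflected ray undergoes a half-wave phase shift.
Ray reflecting at the bottom interface goes from n = 1.46 toward n = 1.99: a half-wave phase shift.
Net: no relative phase inversion (both shifts match).
So the condition for destructive reflection is 2 n t = (m + ½) λ.
Minimum at m = 0: t = λ / (4 n) = 451 / (4 × 1.46) = 77.2 nm.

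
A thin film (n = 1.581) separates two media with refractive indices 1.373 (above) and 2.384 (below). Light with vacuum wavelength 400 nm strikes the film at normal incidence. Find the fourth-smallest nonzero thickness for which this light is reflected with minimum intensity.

Top surface (1.373 → 1.581): reflection off a higher-index medium gives a half-wave phase shift.
At the lower boundary (n = 1.581 to n = 2.384) the reflected ray undergoes a half-wave phase shift.
The two reflections carry the same phase change, so no net offset.
So the condition for destructive reflection is 2 n t = (m + ½) λ.
The fourth-smallest nonzero thickness corresponds to m = 3: t = (m + ½) λ / (2 n) = 3.50 × 400 / (2 × 1.581) = 443 nm.

443 nm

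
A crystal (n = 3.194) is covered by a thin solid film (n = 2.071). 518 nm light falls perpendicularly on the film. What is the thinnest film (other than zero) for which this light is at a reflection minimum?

Ray reflecting at the top interface goes from n = 1.0 toward n = 2.071: a half-wave phase shift.
Ray reflecting at the bottom interface goes from n = 2.071 toward n = 3.194: a half-wave phase shift.
Zero or two π shifts → no net half-wave offset.
With no net inversion, destructive interference in reflection requires 2 n t = (m + ½) λ.
Minimum at m = 0: t = λ / (4 n) = 518 / (4 × 2.071) = 62.5 nm.

62.5 nm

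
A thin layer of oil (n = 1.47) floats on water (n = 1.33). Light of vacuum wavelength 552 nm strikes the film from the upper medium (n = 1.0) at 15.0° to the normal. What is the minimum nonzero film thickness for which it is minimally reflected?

Top surface (1.0 → 1.47): reflection off a higher-index medium gives a half-wave phase shift.
Bottom surface (1.47 → 1.33): reflection off a lower-index medium gives no phase shift.
Exactly one π shift → a net half-wave offset.
With one net inversion, destructive interference in reflection requires 2 n t cos θ_r = m λ.
Snell's law: 1.0 sin 15.0° = 1.47 sin θ_r → sin θ_r = 0.176, cos θ_r = 0.984.
Minimum nonzero at m = 1: t = λ / (2 n cos θ_r) = 552 / (2 × 1.47 × 0.984) = 191 nm.

191 nm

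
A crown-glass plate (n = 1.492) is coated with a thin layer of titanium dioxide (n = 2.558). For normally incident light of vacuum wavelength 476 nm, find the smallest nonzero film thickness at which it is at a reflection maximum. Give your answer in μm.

0.0465 μm

At the upper boundary (n = 1.0 to n = 2.558) the reflected ray undergoes a half-wave phase shift.
Ray reflecting at the bottom interface goes from n = 2.558 toward n = 1.492: no phase shift.
The two reflections differ by half a wavelength.
For maximum reflection here: 2 n t = (m + ½) λ.
Minimum at m = 0: t = λ / (4 n) = 476 / (4 × 2.558) = 46.5 nm.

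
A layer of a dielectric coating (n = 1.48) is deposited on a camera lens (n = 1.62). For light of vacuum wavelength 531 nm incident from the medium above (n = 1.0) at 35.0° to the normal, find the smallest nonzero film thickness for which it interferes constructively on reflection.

Top surface (1.0 → 1.48): reflection off a higher-index medium gives a half-wave phase shift.
Ray reflecting at the bottom interface goes from n = 1.48 toward n = 1.62: a half-wave phase shift.
Zero or two π shifts → no net half-wave offset.
For strong reflection here: 2 n t cos θ_r = m λ.
Snell's law: 1.0 sin 35.0° = 1.48 sin θ_r → sin θ_r = 0.388, cos θ_r = 0.922.
Minimum nonzero at m = 1: t = λ / (2 n cos θ_r) = 531 / (2 × 1.48 × 0.922) = 195 nm.

195 nm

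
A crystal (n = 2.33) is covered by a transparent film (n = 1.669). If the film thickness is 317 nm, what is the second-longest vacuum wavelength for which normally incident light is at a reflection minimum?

705 nm

Top surface (1.0 → 1.669): reflection off a higher-index medium gives a half-wave phase shift.
Ray reflecting at the bottom interface goes from n = 1.669 toward n = 2.33: a half-wave phase shift.
Zero or two π shifts → no net half-wave offset.
With no net inversion, destructive interference in reflection requires 2 n t = (m + ½) λ.
λ = 2 n t / (m + ½). The second-longest wavelength is m = 1: λ = 2 × 1.669 × 317 / 1.50 = 705 nm.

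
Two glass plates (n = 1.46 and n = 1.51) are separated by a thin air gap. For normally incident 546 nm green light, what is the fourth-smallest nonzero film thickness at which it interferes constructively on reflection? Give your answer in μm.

Ray reflecting at the top interface goes from n = 1.46 toward n = 1.0: no phase shift.
Bottom surface (1.0 → 1.51): reflection off a higher-index medium gives a half-wave phase shift.
The two reflections differ by half a wavelength.
For strong reflection here: 2 n t = (m + ½) λ.
The fourth-smallest nonzero thickness corresponds to m = 3: t = (m + ½) λ / (2 n) = 3.50 × 546 / (2 × 1.0) = 956 nm.

0.956 μm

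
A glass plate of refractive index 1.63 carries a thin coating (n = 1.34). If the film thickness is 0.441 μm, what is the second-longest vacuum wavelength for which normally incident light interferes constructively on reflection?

591 nm

Ray reflecting at the top interface goes from n = 1.0 toward n = 1.34: a half-wave phase shift.
At the lower boundary (n = 1.34 to n = 1.63) the reflected ray undergoes a half-wave phase shift.
Net: no relative phase inversion (both shifts match).
With no net inversion, constructive interference in reflection requires 2 n t = m λ.
λ = 2 n t / m. The second-longest wavelength is m = 2: λ = 2 × 1.34 × 441 / 2.00 = 591 nm.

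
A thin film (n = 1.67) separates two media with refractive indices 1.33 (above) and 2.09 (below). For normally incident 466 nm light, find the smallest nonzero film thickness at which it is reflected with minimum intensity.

69.8 nm

At the upper boundary (n = 1.33 to n = 1.67) the reflected ray undergoes a half-wave phase shift.
At the lower boundary (n = 1.67 to n = 2.09) the reflected ray undergoes a half-wave phase shift.
Zero or two π shifts → no net half-wave offset.
So the condition for destructive reflection is 2 n t = (m + ½) λ.
Minimum at m = 0: t = λ / (4 n) = 466 / (4 × 1.67) = 69.8 nm.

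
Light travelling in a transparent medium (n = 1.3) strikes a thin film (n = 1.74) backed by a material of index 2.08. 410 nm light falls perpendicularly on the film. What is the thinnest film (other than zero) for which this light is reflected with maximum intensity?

118 nm

Top surface (1.3 → 1.74): reflection off a higher-index medium gives a half-wave phase shift.
Ray reflecting at the bottom interface goes from n = 1.74 toward n = 2.08: a half-wave phase shift.
Zero or two π shifts → no net half-wave offset.
For maximum reflection here: 2 n t = m λ.
Minimum nonzero at m = 1: t = λ / (2 n) = 410 / (2 × 1.74) = 118 nm.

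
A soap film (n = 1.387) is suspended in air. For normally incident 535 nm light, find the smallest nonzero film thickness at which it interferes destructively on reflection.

Top surface (1.0 → 1.387): reflection off a higher-index medium gives a half-wave phase shift.
Bottom surface (1.387 → 1.0): reflection off a lower-index medium gives no phase shift.
Exactly one π shift → a net half-wave offset.
For minimum reflection here: 2 n t = m λ.
Minimum nonzero at m = 1: t = λ / (2 n) = 535 / (2 × 1.387) = 193 nm.

193 nm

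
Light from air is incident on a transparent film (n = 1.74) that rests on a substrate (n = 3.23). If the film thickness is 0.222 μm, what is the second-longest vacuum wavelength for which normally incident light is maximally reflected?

386 nm

At the upper boundary (n = 1.0 to n = 1.74) the reflected ray undergoes a half-wave phase shift.
Ray reflecting at the bottom interface goes from n = 1.74 toward n = 3.23: a half-wave phase shift.
Zero or two π shifts → no net half-wave offset.
For bright reflection here: 2 n t = m λ.
λ = 2 n t / m. The second-longest wavelength is m = 2: λ = 2 × 1.74 × 222 / 2.00 = 386 nm.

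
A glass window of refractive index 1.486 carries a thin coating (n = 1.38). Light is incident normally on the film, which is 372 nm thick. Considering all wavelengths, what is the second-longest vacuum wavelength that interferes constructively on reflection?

Ray reflecting at the top interface goes from n = 1.0 toward n = 1.38: a half-wave phase shift.
Bottom surface (1.38 → 1.486): reflection off a higher-index medium gives a half-wave phase shift.
The two reflections carry the same phase change, so no net offset.
So the condition for constructive reflection is 2 n t = m λ.
λ = 2 n t / m. The second-longest wavelength is m = 2: λ = 2 × 1.38 × 372 / 2.00 = 513 nm.

513 nm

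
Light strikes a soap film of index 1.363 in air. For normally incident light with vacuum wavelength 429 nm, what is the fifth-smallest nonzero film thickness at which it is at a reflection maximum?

Top surface (1.0 → 1.363): reflection off a higher-index medium gives a half-wave phase shift.
Bottom surface (1.363 → 1.0): reflection off a lower-index medium gives no phase shift.
Exactly one π shift → a net half-wave offset.
For strong reflection here: 2 n t = (m + ½) λ.
The fifth-smallest nonzero thickness corresponds to m = 4: t = (m + ½) λ / (2 n) = 4.50 × 429 / (2 × 1.363) = 708 nm.

708 nm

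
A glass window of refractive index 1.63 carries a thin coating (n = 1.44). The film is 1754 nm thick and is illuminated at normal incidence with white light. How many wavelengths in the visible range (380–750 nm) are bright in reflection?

7

At the upper boundary (n = 1.0 to n = 1.44) the reflected ray undergoes a half-wave phase shift.
Bottom surface (1.44 → 1.63): reflection off a higher-index medium gives a half-wave phase shift.
Net: no relative phase inversion (both shifts match).
With no net inversion, constructive interference in reflection requires 2 n t = m λ.
λ = 2 n t / m = 5052 / m nm.
m=6: 842 nm (IR); m=7: 722 nm (visible); m=8: 631 nm (visible); m=9: 561 nm (visible); m=10: 505 nm (visible); m=11: 459 nm (visible); m=12: 421 nm (visible); m=13: 389 nm (visible); m=14: 361 nm (UV).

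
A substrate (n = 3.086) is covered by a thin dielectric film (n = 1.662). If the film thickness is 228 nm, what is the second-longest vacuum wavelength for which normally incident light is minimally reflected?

505 nm

At the upper boundary (n = 1.0 to n = 1.662) the reflected ray undergoes a half-wave phase shift.
Bottom surface (1.662 → 3.086): reflection off a higher-index medium gives a half-wave phase shift.
Zero or two π shifts → no net half-wave offset.
For weak reflection here: 2 n t = (m + ½) λ.
λ = 2 n t / (m + ½). The second-longest wavelength is m = 1: λ = 2 × 1.662 × 228 / 1.50 = 505 nm.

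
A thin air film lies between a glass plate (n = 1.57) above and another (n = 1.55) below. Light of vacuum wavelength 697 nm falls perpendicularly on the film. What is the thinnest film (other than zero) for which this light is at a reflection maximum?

174 nm

Top surface (1.57 → 1.0): reflection off a lower-index medium gives no phase shift.
At the lower boundary (n = 1.0 to n = 1.55) the reflected ray undergoes a half-wave phase shift.
Exactly one π shift → a net half-wave offset.
So the condition for constructive reflection is 2 n t = (m + ½) λ.
Minimum at m = 0: t = λ / (4 n) = 697 / (4 × 1.0) = 174 nm.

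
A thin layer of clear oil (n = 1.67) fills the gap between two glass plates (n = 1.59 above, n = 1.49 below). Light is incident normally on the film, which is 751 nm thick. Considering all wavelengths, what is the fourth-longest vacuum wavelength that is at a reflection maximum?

717 nm

Top surface (1.59 → 1.67): reflection off a higher-index medium gives a half-wave phase shift.
At the lower boundary (n = 1.67 to n = 1.49) the reflected ray undergoes no phase shift.
Exactly one π shift → a net half-wave offset.
For maximum reflection here: 2 n t = (m + ½) λ.
λ = 2 n t / (m + ½). The fourth-longest wavelength is m = 3: λ = 2 × 1.67 × 751 / 3.50 = 717 nm.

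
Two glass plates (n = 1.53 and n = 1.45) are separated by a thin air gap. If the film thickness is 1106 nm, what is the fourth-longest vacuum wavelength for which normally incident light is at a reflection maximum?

Ray reflecting at the top interface goes from n = 1.53 toward n = 1.0: no phase shift.
Ray reflecting at the bottom interface goes from n = 1.0 toward n = 1.45: a half-wave phase shift.
The two reflections differ by half a wavelength.
So the condition for constructive reflection is 2 n t = (m + ½) λ.
λ = 2 n t / (m + ½). The fourth-longest wavelength is m = 3: λ = 2 × 1.0 × 1106 / 3.50 = 632 nm.

632 nm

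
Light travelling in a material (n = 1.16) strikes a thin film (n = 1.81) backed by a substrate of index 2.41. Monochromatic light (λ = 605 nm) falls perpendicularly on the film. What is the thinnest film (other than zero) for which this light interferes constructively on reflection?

167 nm

At the upper boundary (n = 1.16 to n = 1.81) the reflected ray undergoes a half-wave phase shift.
Bottom surface (1.81 → 2.41): reflection off a higher-index medium gives a half-wave phase shift.
The two reflections carry the same phase change, so no net offset.
So the condition for constructive reflection is 2 n t = m λ.
Minimum nonzero at m = 1: t = λ / (2 n) = 605 / (2 × 1.81) = 167 nm.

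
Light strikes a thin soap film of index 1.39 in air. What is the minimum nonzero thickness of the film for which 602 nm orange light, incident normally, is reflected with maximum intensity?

Ray reflecting at the top interface goes from n = 1.0 toward n = 1.39: a half-wave phase shift.
At the lower boundary (n = 1.39 to n = 1.0) the reflected ray undergoes no phase shift.
The two reflections differ by half a wavelength.
For bright reflection here: 2 n t = (m + ½) λ.
Minimum at m = 0: t = λ / (4 n) = 602 / (4 × 1.39) = 108 nm.

108 nm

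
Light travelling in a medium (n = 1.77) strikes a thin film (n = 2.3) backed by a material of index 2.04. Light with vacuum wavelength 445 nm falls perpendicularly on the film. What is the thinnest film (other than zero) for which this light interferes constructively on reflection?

48.4 nm

At the upper boundary (n = 1.77 to n = 2.3) the reflected ray undergoes a half-wave phase shift.
Ray reflecting at the bottom interface goes from n = 2.3 toward n = 2.04: no phase shift.
Net: one phase inversion between the two reflected rays.
For maximum reflection here: 2 n t = (m + ½) λ.
Minimum at m = 0: t = λ / (4 n) = 445 / (4 × 2.3) = 48.4 nm.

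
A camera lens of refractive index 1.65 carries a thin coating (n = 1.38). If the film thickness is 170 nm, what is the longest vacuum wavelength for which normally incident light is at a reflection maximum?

Ray reflecting at the top interface goes from n = 1.0 toward n = 1.38: a half-wave phase shift.
Ray reflecting at the bottom interface goes from n = 1.38 toward n = 1.65: a half-wave phase shift.
Zero or two π shifts → no net half-wave offset.
For maximum reflection here: 2 n t = m λ.
λ = 2 n t / m. The longest wavelength is m = 1: λ = 2 × 1.38 × 170 / 1.00 = 469 nm.

469 nm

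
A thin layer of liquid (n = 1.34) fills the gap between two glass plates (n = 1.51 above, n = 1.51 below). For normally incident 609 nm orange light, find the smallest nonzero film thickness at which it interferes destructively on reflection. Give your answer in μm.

Top surface (1.51 → 1.34): reflection off a lower-index medium gives no phase shift.
At the lower boundary (n = 1.34 to n = 1.51) the reflected ray undergoes a half-wave phase shift.
The two reflections differ by half a wavelength.
For dark reflection here: 2 n t = m λ.
Minimum nonzero at m = 1: t = λ / (2 n) = 609 / (2 × 1.34) = 227 nm.

0.227 μm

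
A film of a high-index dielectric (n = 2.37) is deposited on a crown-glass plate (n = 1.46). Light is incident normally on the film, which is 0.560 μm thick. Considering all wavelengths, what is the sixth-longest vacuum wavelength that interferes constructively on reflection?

483 nm

Ray reflecting at the top interface goes from n = 1.0 toward n = 2.37: a half-wave phase shift.
At the lower boundary (n = 2.37 to n = 1.46) the reflected ray undergoes no phase shift.
Net: one phase inversion between the two reflected rays.
With one net inversion, constructive interference in reflection requires 2 n t = (m + ½) λ.
λ = 2 n t / (m + ½). The sixth-longest wavelength is m = 5: λ = 2 × 2.37 × 560 / 5.50 = 483 nm.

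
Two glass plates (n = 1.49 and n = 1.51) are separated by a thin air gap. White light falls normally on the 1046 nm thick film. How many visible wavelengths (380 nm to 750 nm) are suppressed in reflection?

3

Top surface (1.49 → 1.0): reflection off a lower-index medium gives no phase shift.
Bottom surface (1.0 → 1.51): reflection off a higher-index medium gives a half-wave phase shift.
The two reflections differ by half a wavelength.
With one net inversion, destructive interference in reflection requires 2 n t = m λ.
λ = 2 n t / m = 2092 / m nm.
m=2: 1046 nm (IR); m=3: 697 nm (visible); m=4: 523 nm (visible); m=5: 418 nm (visible); m=6: 349 nm (UV).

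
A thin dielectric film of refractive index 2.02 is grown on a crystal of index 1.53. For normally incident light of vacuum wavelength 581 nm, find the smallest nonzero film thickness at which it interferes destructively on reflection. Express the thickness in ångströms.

1438 Å

Top surface (1.0 → 2.02): reflection off a higher-index medium gives a half-wave phase shift.
At the lower boundary (n = 2.02 to n = 1.53) the reflected ray undergoes no phase shift.
Net: one phase inversion between the two reflected rays.
With one net inversion, destructive interference in reflection requires 2 n t = m λ.
Minimum nonzero at m = 1: t = λ / (2 n) = 581 / (2 × 2.02) = 144 nm.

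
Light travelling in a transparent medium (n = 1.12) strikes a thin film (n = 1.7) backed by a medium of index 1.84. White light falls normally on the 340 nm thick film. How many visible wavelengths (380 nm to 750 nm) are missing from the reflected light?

At the upper boundary (n = 1.12 to n = 1.7) the reflected ray undergoes a half-wave phase shift.
At the lower boundary (n = 1.7 to n = 1.84) the reflected ray undergoes a half-wave phase shift.
Net: no relative phase inversion (both shifts match).
For minimum reflection here: 2 n t = (m + ½) λ.
λ = 2 n t / (m + ½) = 1156 / (m + ½) nm.
m=1: 771 nm (IR); m=2: 462 nm (visible); m=3: 330 nm (UV).

1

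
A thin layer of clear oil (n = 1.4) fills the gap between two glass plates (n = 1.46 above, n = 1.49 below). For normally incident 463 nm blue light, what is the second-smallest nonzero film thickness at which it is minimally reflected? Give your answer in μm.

0.331 μm

At the upper boundary (n = 1.46 to n = 1.4) the reflected ray undergoes no phase shift.
Bottom surface (1.4 → 1.49): reflection off a higher-index medium gives a half-wave phase shift.
Exactly one π shift → a net half-wave offset.
So the condition for destructive reflection is 2 n t = m λ.
The second-smallest nonzero thickness corresponds to m = 2: t = m λ / (2 n) = 2.00 × 463 / (2 × 1.4) = 331 nm.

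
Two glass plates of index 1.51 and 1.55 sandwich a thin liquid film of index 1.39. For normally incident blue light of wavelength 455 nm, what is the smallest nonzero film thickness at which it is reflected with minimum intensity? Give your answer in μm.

At the upper boundary (n = 1.51 to n = 1.39) the reflected ray undergoes no phase shift.
Ray reflecting at the bottom interface goes from n = 1.39 toward n = 1.55: a half-wave phase shift.
The two reflections differ by half a wavelength.
For dark reflection here: 2 n t = m λ.
The smallest nonzero thickness corresponds to m = 1: t = m λ / (2 n) = 1.00 × 455 / (2 × 1.39) = 164 nm.

0.164 μm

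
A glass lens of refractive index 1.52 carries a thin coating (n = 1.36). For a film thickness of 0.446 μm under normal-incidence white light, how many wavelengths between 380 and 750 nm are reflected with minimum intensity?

Ray reflecting at the top interface goes from n = 1.0 toward n = 1.36: a half-wave phase shift.
Bottom surface (1.36 → 1.52): reflection off a higher-index medium gives a half-wave phase shift.
The two reflections carry the same phase change, so no net offset.
For weak reflection here: 2 n t = (m + ½) λ.
λ = 2 n t / (m + ½) = 1213 / (m + ½) nm.
m=1: 809 nm (IR); m=2: 485 nm (visible); m=3: 347 nm (UV).

1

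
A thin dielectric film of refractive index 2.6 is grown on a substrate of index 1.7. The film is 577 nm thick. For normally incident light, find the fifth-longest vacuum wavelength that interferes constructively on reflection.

667 nm

Top surface (1.0 → 2.6): reflection off a higher-index medium gives a half-wave phase shift.
At the lower boundary (n = 2.6 to n = 1.7) the reflected ray undergoes no phase shift.
Net: one phase inversion between the two reflected rays.
With one net inversion, constructive interference in reflection requires 2 n t = (m + ½) λ.
λ = 2 n t / (m + ½). The fifth-longest wavelength is m = 4: λ = 2 × 2.6 × 577 / 4.50 = 667 nm.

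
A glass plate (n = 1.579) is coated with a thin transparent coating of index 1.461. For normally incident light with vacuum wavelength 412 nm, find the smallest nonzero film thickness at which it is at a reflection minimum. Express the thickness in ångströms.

705 Å

At the upper boundary (n = 1.0 to n = 1.461) the reflected ray undergoes a half-wave phase shift.
At the lower boundary (n = 1.461 to n = 1.579) the reflected ray undergoes a half-wave phase shift.
Zero or two π shifts → no net half-wave offset.
So the condition for destructive reflection is 2 n t = (m + ½) λ.
Minimum at m = 0: t = λ / (4 n) = 412 / (4 × 1.461) = 70.5 nm.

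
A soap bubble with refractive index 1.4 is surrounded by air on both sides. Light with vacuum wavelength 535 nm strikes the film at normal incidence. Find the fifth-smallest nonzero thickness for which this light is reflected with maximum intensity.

860 nm

Ray reflecting at the top interface goes from n = 1.0 toward n = 1.4: a half-wave phase shift.
At the lower boundary (n = 1.4 to n = 1.0) the reflected ray undergoes no phase shift.
Exactly one π shift → a net half-wave offset.
So the condition for constructive reflection is 2 n t = (m + ½) λ.
The fifth-smallest nonzero thickness corresponds to m = 4: t = (m + ½) λ / (2 n) = 4.50 × 535 / (2 × 1.4) = 860 nm.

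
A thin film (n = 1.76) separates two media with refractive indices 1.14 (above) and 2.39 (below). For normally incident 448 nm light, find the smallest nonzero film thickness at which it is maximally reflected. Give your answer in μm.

0.127 μm

Ray reflecting at the top interface goes from n = 1.14 toward n = 1.76: a half-wave phase shift.
Bottom surface (1.76 → 2.39): reflection off a higher-index medium gives a half-wave phase shift.
Zero or two π shifts → no net half-wave offset.
With no net inversion, constructive interference in reflection requires 2 n t = m λ.
Minimum nonzero at m = 1: t = λ / (2 n) = 448 / (2 × 1.76) = 127 nm.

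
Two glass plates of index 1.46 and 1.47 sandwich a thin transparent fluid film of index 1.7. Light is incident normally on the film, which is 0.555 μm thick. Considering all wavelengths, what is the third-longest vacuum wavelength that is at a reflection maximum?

755 nm

Ray reflecting at the top interface goes from n = 1.46 toward n = 1.7: a half-wave phase shift.
Bottom surface (1.7 → 1.47): reflection off a lower-index medium gives no phase shift.
Net: one phase inversion between the two reflected rays.
With one net inversion, constructive interference in reflection requires 2 n t = (m + ½) λ.
λ = 2 n t / (m + ½). The third-longest wavelength is m = 2: λ = 2 × 1.7 × 555 / 2.50 = 755 nm.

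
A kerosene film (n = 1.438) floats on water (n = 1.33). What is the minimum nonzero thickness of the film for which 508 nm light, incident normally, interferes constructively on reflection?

Ray reflecting at the top interface goes from n = 1.0 toward n = 1.438: a half-wave phase shift.
Bottom surface (1.438 → 1.33): reflection off a lower-index medium gives no phase shift.
The two reflections differ by half a wavelength.
For bright reflection here: 2 n t = (m + ½) λ.
Minimum at m = 0: t = λ / (4 n) = 508 / (4 × 1.438) = 88.3 nm.

88.3 nm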